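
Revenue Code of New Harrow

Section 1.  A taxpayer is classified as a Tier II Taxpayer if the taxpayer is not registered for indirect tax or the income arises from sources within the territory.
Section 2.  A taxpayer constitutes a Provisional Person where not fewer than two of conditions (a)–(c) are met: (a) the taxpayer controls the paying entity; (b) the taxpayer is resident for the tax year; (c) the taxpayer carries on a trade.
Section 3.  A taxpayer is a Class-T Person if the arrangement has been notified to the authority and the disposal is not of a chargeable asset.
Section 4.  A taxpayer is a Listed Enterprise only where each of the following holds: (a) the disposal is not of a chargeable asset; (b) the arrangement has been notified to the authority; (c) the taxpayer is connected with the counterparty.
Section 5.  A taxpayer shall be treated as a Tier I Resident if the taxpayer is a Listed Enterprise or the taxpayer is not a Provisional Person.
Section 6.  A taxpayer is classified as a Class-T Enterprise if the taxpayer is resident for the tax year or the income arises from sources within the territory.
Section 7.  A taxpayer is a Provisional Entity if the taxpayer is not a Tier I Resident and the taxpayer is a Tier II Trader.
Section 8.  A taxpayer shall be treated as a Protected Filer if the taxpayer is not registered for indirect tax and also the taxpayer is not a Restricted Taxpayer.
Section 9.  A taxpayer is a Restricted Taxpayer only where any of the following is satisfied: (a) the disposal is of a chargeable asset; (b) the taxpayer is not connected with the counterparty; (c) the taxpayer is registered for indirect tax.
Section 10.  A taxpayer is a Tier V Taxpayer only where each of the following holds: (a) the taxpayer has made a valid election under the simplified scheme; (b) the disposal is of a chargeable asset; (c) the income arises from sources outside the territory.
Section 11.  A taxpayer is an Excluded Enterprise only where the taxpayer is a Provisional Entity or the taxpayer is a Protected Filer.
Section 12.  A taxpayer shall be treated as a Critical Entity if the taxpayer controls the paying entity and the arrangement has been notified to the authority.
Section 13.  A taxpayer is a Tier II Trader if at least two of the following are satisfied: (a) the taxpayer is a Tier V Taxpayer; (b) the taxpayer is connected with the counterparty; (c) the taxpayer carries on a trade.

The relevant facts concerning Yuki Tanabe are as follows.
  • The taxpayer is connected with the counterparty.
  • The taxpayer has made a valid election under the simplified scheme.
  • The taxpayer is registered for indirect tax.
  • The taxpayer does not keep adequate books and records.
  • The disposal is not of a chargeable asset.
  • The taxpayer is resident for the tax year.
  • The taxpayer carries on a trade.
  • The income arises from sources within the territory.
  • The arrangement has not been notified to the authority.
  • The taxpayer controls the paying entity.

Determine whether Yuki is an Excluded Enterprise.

section 4 — Listed Enterprise: [the disposal is not of a chargeable asset? yes] AND [the arrangement has been notified to the authority? no] AND [the taxpayer is connected with the counterparty? yes] → not satisfied.
section 2 — Provisional Person: the taxpayer controls the paying entity? yes; the taxpayer is resident for the tax year? yes; the taxpayer carries on a trade? yes — 3 of 3 hold (need ≥2) → satisfied.
section 5 — Tier I Resident: [Listed Enterprise (section 4)? no] OR [not a Provisional Person (section 2)? no] → not satisfied.
section 10 — Tier V Taxpayer: [the taxpayer has made a valid election under the simplified scheme? yes] AND [the disposal is of a chargeable asset? no] AND [the income arises from sources outside the territory? no] → not satisfied.
section 13 — Tier II Trader: Tier V Taxpayer (section 10)? no; the taxpayer is connected with the counterparty? yes; the taxpayer carries on a trade? yes — 2 of 3 hold (need ≥2) → satisfied.
section 7 — Provisional Entity: [not a Tier I Resident (section 5)? yes] AND [Tier II Trader (section 13)? yes] → satisfied.
section 9 — Restricted Taxpayer: [the disposal is of a chargeable asset? no] OR [the taxpayer is not connected with the counterparty? no] OR [the taxpayer is registered for indirect tax? yes] → satisfied.
section 8 — Protected Filer: [the taxpayer is not registered for indirect tax? no] AND [not a Restricted Taxpayer (section 9)? no] → not satisfied.
section 11 — Excluded Enterprise: [Provisional Entity (section 7)? yes] OR [Protected Filer (section 8)? no] → satisfied.

Yes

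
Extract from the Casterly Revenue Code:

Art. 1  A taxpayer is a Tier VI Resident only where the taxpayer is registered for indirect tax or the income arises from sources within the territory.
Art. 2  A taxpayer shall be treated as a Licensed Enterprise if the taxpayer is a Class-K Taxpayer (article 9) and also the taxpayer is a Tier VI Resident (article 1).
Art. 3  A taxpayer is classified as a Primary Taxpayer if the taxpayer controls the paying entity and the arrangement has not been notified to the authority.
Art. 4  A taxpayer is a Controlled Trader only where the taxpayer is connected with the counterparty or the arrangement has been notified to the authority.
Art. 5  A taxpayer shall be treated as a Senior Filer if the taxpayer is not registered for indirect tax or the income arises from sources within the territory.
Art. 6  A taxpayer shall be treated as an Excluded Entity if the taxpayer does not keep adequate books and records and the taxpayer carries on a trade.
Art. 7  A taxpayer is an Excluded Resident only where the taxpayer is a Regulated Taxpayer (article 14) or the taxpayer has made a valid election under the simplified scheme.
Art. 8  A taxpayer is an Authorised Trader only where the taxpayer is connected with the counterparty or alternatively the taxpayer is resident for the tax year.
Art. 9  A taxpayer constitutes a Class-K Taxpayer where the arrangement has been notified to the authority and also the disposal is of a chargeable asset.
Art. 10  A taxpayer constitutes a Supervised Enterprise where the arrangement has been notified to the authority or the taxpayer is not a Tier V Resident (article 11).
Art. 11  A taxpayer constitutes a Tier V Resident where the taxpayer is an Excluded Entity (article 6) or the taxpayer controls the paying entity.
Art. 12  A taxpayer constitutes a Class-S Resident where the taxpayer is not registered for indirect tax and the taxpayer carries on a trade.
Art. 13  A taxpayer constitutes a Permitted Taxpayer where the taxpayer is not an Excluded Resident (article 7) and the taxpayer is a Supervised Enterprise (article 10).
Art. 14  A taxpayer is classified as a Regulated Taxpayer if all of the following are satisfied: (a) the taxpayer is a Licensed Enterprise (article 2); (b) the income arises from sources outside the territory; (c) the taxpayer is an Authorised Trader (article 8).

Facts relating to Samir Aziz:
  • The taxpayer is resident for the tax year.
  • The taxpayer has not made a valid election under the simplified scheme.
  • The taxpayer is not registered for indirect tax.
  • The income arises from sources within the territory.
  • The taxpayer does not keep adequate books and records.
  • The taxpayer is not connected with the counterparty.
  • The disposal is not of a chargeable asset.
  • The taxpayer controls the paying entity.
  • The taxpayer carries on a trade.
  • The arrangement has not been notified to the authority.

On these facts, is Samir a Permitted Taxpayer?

No

Under article 9: the arrangement has been notified to the authority? no; and the disposal is of a chargeable asset? no. So the taxpayer is not a Class-K Taxpayer.
Under article 1: the taxpayer is registered for indirect tax? no; or the income arises from sources within the territory? yes. So the taxpayer is a Tier VI Resident.
Under article 2: Class-K Taxpayer (article 9)? no; and Tier VI Resident (article 1)? yes. So the taxpayer is not a Licensed Enterprise.
Under article 8: the taxpayer is connected with the counterparty? no; or the taxpayer is resident for the tax year? yes. So the taxpayer is an Authorised Trader.
Under article 14: Licensed Enterprise (article 2)? no; and the income arises from sources outside the territory? no; and Authorised Trader (article 8)? yes. So the taxpayer is not a Regulated Taxpayer.
Under article 7: Regulated Taxpayer (article 14)? no; or the taxpayer has made a valid election under the simplified scheme? no. So the taxpayer is not an Excluded Resident.
Under article 6: the taxpayer does not keep adequate books and records? yes; and the taxpayer carries on a trade? yes. So the taxpayer is an Excluded Entity.
Under article 11: Excluded Entity (article 6)? yes; or the taxpayer controls the paying entity? yes. So the taxpayer is a Tier V Resident.
Under article 10: the arrangement has been notified to the authority? no; or not a Tier V Resident (article 11)? no. So the taxpayer is not a Supervised Enterprise.
Under article 13: not an Excluded Resident (article 7)? yes; and Supervised Enterprise (article 10)? no. So the taxpayer is not a Permitted Taxpayer.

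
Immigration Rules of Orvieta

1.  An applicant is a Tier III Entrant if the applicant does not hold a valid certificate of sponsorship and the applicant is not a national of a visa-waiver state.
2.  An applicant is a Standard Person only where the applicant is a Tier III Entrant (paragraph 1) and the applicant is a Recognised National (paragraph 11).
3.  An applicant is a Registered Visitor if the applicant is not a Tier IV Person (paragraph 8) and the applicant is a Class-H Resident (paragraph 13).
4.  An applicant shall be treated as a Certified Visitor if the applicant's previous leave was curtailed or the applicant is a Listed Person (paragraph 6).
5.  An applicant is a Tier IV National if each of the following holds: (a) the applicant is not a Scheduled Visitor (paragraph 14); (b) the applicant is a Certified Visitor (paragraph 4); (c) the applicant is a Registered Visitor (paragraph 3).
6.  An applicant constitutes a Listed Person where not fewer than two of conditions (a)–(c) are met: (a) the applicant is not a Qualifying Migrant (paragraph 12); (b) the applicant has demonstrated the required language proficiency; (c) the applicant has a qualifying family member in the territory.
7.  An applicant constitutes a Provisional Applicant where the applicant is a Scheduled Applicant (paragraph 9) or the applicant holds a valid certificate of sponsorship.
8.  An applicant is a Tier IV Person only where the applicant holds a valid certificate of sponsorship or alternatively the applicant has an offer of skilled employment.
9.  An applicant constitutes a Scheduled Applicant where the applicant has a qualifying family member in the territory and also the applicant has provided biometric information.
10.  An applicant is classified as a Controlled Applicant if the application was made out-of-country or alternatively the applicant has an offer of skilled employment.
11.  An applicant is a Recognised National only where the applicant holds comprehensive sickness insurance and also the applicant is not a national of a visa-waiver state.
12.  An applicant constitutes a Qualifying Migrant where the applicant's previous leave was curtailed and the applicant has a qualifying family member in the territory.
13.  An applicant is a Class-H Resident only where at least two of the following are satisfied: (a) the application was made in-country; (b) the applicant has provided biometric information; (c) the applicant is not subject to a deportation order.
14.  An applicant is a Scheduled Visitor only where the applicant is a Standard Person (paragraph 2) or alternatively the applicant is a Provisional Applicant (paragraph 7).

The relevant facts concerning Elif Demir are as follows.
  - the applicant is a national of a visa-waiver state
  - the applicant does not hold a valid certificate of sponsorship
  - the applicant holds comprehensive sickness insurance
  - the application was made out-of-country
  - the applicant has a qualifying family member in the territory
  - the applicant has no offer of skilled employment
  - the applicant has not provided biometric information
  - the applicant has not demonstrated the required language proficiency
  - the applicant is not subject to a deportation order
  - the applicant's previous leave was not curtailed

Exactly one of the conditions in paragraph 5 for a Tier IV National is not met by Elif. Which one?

Registered Visitor

Under paragraph 1: the applicant does not hold a valid certificate of sponsorship? yes; and the applicant is not a national of a visa-waiver state? no. So the applicant is not a Tier III Entrant.
Under paragraph 11: the applicant holds comprehensive sickness insurance? yes; and the applicant is not a national of a visa-waiver state? no. So the applicant is not a Recognised National.
Under paragraph 2: Tier III Entrant (paragraph 1)? no; and Recognised National (paragraph 11)? no. So the applicant is not a Standard Person.
Under paragraph 9: the applicant has a qualifying family member in the territory? yes; and the applicant has provided biometric information? no. So the applicant is not a Scheduled Applicant.
Under paragraph 7: Scheduled Applicant (paragraph 9)? no; or the applicant holds a valid certificate of sponsorship? no. So the applicant is not a Provisional Applicant.
Under paragraph 14: Standard Person (paragraph 2)? no; or Provisional Applicant (paragraph 7)? no. So the applicant is not a Scheduled Visitor.
Under paragraph 12: the applicant's previous leave was curtailed? no; and the applicant has a qualifying family member in the territory? yes. So the applicant is not a Qualifying Migrant.
Under paragraph 6: not a Qualifying Migrant (paragraph 12)? yes; the applicant has demonstrated the required language proficiency? no; the applicant has a qualifying family member in the territory? yes — 2 of 3 hold (need ≥2) → satisfied.
Under paragraph 4: the applicant's previous leave was curtailed? no; or Listed Person (paragraph 6)? yes. So the applicant is a Certified Visitor.
Under paragraph 8: the applicant holds a valid certificate of sponsorship? no; or the applicant has an offer of skilled employment? no. So the applicant is not a Tier IV Person.
Under paragraph 13: the application was made in-country? no; the applicant has provided biometric information? no; the applicant is not subject to a deportation order? yes — 1 of 3 hold (need ≥2) → not satisfied.
Under paragraph 3: not a Tier IV Person (paragraph 8)? yes; and Class-H Resident (paragraph 13)? no. So the applicant is not a Registered Visitor.
Under paragraph 5: not a Scheduled Visitor (paragraph 14)? yes; and Certified Visitor (paragraph 4)? yes; and Registered Visitor (paragraph 3)? no. So the applicant is not a Tier IV National.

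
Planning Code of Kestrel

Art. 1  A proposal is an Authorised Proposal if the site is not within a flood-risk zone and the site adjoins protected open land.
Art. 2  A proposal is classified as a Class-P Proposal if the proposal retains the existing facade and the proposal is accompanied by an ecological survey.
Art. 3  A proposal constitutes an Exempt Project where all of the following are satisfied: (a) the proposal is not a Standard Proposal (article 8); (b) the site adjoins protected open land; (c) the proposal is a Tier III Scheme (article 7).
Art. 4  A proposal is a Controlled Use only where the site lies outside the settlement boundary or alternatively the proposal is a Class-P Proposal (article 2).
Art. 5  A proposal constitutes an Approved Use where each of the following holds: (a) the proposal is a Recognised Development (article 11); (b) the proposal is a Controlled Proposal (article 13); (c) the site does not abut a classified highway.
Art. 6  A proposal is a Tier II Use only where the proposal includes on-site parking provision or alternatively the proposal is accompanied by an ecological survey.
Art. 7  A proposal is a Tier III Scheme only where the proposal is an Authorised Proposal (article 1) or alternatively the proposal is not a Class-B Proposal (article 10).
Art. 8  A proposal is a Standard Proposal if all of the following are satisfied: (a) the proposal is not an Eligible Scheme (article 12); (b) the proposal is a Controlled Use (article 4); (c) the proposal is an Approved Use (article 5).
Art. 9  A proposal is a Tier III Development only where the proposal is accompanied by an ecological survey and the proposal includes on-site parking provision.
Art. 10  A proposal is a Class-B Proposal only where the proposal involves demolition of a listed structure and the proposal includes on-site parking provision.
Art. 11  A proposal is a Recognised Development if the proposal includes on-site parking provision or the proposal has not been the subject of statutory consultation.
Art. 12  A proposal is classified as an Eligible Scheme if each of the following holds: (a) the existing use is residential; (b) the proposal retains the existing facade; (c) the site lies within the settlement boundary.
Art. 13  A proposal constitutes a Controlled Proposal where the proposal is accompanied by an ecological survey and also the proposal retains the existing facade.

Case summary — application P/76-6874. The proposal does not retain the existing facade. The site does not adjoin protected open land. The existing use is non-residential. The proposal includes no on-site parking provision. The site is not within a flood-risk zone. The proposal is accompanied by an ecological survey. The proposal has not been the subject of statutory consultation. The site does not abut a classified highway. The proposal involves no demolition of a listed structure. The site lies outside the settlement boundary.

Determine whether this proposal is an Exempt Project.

article 12 — Eligible Scheme: [the existing use is residential? no] AND [the proposal retains the existing facade? no] AND [the site lies within the settlement boundary? no] → not satisfied.
article 2 — Class-P Proposal: [the proposal retains the existing facade? no] AND [the proposal is accompanied by an ecological survey? yes] → not satisfied.
article 4 — Controlled Use: [the site lies outside the settlement boundary? yes] OR [Class-P Proposal (article 2)? no] → satisfied.
article 11 — Recognised Development: [the proposal includes on-site parking provision? no] OR [the proposal has not been the subject of statutory consultation? yes] → satisfied.
article 13 — Controlled Proposal: [the proposal is accompanied by an ecological survey? yes] AND [the proposal retains the existing facade? no] → not satisfied.
article 5 — Approved Use: [Recognised Development (article 11)? yes] AND [Controlled Proposal (article 13)? no] AND [the site does not abut a classified highway? yes] → not satisfied.
article 8 — Standard Proposal: [not an Eligible Scheme (article 12)? yes] AND [Controlled Use (article 4)? yes] AND [Approved Use (article 5)? no] → not satisfied.
article 1 — Authorised Proposal: [the site is not within a flood-risk zone? yes] AND [the site adjoins protected open land? no] → not satisfied.
article 10 — Class-B Proposal: [the proposal involves demolition of a listed structure? no] AND [the proposal includes on-site parking provision? no] → not satisfied.
article 7 — Tier III Scheme: [Authorised Proposal (article 1)? no] OR [not a Class-B Proposal (article 10)? yes] → satisfied.
article 3 — Exempt Project: [not a Standard Proposal (article 8)? yes] AND [the site adjoins protected open land? no] AND [Tier III Scheme (article 7)? yes] → not satisfied.

No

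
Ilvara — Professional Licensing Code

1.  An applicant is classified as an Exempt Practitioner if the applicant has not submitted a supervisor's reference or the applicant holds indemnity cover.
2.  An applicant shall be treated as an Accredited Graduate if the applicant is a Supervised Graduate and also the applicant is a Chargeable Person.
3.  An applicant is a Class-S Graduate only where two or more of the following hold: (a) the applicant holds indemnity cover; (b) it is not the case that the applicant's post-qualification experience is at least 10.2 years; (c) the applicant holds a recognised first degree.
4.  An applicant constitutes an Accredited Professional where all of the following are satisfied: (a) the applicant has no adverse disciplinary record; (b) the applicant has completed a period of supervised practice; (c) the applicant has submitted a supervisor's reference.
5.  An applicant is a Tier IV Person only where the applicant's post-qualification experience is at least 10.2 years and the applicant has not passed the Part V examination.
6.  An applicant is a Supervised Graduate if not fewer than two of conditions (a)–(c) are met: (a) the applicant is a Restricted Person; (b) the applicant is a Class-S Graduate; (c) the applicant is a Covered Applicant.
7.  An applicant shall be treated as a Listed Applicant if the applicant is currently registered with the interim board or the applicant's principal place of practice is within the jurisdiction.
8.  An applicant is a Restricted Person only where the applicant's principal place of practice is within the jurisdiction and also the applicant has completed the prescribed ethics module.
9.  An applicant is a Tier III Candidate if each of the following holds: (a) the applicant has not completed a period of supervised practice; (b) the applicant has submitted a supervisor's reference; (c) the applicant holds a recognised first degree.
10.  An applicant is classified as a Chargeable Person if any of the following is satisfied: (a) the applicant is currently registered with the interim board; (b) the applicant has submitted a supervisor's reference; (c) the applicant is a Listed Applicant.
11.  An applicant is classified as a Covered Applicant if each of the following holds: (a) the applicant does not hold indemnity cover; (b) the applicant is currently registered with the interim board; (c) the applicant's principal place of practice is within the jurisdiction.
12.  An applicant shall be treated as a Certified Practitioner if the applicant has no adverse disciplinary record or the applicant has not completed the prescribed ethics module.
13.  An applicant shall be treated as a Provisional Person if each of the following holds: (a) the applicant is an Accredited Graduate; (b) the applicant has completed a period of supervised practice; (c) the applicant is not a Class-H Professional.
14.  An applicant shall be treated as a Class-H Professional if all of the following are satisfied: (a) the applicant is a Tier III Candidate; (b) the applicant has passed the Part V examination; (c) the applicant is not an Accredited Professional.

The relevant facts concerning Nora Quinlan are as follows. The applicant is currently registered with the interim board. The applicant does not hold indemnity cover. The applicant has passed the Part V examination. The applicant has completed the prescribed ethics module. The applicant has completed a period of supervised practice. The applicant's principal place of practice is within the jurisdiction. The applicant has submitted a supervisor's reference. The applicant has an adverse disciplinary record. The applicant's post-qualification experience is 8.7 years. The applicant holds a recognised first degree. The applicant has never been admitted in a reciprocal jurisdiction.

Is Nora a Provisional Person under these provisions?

Under paragraph 8: the applicant's principal place of practice is within the jurisdiction? yes; and the applicant has completed the prescribed ethics module? yes. So the applicant is a Restricted Person.
Under paragraph 3: the applicant holds indemnity cover? no; applicant's post-qualification experience: 8.7 years ≥ 10.2 years? no, so negated condition yes; the applicant holds a recognised first degree? yes — 2 of 3 hold (need ≥2) → satisfied.
Under paragraph 11: the applicant does not hold indemnity cover? yes; and the applicant is currently registered with the interim board? yes; and the applicant's principal place of practice is within the jurisdiction? yes. So the applicant is a Covered Applicant.
Under paragraph 6: Restricted Person (paragraph 8)? yes; Class-S Graduate (paragraph 3)? yes; Covered Applicant (paragraph 11)? yes — 3 of 3 hold (need ≥2) → satisfied.
Under paragraph 7: the applicant is currently registered with the interim board? yes; or the applicant's principal place of practice is within the jurisdiction? yes. So the applicant is a Listed Applicant.
Under paragraph 10: the applicant is currently registered with the interim board? yes; or the applicant has submitted a supervisor's reference? yes; or Listed Applicant (paragraph 7)? yes. So the applicant is a Chargeable Person.
Under paragraph 2: Supervised Graduate (paragraph 6)? yes; and Chargeable Person (paragraph 10)? yes. So the applicant is an Accredited Graduate.
Under paragraph 9: the applicant has not completed a period of supervised practice? no; and the applicant has submitted a supervisor's reference? yes; and the applicant holds a recognised first degree? yes. So the applicant is not a Tier III Candidate.
Under paragraph 4: the applicant has no adverse disciplinary record? no; and the applicant has completed a period of supervised practice? yes; and the applicant has submitted a supervisor's reference? yes. So the applicant is not an Accredited Professional.
Under paragraph 14: Tier III Candidate (paragraph 9)? no; and the applicant has passed the Part V examination? yes; and not an Accredited Professional (paragraph 4)? yes. So the applicant is not a Class-H Professional.
Under paragraph 13: Accredited Graduate (paragraph 2)? yes; and the applicant has completed a period of supervised practice? yes; and not a Class-H Professional (paragraph 14)? yes. So the applicant is a Provisional Person.

Yes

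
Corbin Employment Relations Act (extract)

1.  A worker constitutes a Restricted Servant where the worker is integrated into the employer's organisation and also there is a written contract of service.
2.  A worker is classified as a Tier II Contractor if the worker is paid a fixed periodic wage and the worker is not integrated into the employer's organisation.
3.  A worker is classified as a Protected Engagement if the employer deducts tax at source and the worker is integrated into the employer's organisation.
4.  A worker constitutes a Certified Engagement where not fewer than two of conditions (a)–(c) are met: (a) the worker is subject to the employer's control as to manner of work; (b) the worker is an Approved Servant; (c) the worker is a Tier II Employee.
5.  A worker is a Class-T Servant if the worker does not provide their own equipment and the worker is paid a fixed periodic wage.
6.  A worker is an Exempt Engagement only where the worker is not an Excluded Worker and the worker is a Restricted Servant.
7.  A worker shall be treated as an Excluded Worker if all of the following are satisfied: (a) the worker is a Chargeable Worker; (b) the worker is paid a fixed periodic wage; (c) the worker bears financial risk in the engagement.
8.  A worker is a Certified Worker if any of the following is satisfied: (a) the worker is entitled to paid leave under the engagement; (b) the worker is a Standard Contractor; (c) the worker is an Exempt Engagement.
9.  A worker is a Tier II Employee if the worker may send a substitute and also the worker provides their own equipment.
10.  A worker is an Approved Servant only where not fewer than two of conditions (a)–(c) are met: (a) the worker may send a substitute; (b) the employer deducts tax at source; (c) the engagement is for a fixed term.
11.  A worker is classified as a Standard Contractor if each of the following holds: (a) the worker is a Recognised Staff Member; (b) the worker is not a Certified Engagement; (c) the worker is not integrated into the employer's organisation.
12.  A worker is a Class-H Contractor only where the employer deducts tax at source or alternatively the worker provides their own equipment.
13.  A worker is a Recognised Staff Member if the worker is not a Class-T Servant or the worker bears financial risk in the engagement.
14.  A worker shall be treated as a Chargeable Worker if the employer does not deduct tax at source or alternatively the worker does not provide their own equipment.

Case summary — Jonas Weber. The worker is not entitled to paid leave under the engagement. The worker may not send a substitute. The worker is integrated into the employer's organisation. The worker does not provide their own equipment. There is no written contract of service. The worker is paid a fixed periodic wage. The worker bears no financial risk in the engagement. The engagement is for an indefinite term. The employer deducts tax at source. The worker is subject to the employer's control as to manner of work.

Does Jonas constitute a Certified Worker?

Under paragraph 5: the worker does not provide their own equipment? yes; and the worker is paid a fixed periodic wage? yes. So the worker is a Class-T Servant.
Under paragraph 13: not a Class-T Servant (paragraph 5)? no; or the worker bears financial risk in the engagement? no. So the worker is not a Recognised Staff Member.
Under paragraph 10: the worker may send a substitute? no; the employer deducts tax at source? yes; the engagement is for a fixed term? no — 1 of 3 hold (need ≥2) → not satisfied.
Under paragraph 9: the worker may send a substitute? no; and the worker provides their own equipment? no. So the worker is not a Tier II Employee.
Under paragraph 4: the worker is subject to the employer's control as to manner of work? yes; Approved Servant (paragraph 10)? no; Tier II Employee (paragraph 9)? no — 1 of 3 hold (need ≥2) → not satisfied.
Under paragraph 11: Recognised Staff Member (paragraph 13)? no; and not a Certified Engagement (paragraph 4)? yes; and the worker is not integrated into the employer's organisation? no. So the worker is not a Standard Contractor.
Under paragraph 14: the employer does not deduct tax at source? no; or the worker does not provide their own equipment? yes. So the worker is a Chargeable Worker.
Under paragraph 7: Chargeable Worker (paragraph 14)? yes; and the worker is paid a fixed periodic wage? yes; and the worker bears financial risk in the engagement? no. So the worker is not an Excluded Worker.
Under paragraph 1: the worker is integrated into the employer's organisation? yes; and there is a written contract of service? no. So the worker is not a Restricted Servant.
Under paragraph 6: not an Excluded Worker (paragraph 7)? yes; and Restricted Servant (paragraph 1)? no. So the worker is not an Exempt Engagement.
Under paragraph 8: the worker is entitled to paid leave under the engagement? no; or Standard Contractor (paragraph 11)? no; or Exempt Engagement (paragraph 6)? no. So the worker is not a Certified Worker.

No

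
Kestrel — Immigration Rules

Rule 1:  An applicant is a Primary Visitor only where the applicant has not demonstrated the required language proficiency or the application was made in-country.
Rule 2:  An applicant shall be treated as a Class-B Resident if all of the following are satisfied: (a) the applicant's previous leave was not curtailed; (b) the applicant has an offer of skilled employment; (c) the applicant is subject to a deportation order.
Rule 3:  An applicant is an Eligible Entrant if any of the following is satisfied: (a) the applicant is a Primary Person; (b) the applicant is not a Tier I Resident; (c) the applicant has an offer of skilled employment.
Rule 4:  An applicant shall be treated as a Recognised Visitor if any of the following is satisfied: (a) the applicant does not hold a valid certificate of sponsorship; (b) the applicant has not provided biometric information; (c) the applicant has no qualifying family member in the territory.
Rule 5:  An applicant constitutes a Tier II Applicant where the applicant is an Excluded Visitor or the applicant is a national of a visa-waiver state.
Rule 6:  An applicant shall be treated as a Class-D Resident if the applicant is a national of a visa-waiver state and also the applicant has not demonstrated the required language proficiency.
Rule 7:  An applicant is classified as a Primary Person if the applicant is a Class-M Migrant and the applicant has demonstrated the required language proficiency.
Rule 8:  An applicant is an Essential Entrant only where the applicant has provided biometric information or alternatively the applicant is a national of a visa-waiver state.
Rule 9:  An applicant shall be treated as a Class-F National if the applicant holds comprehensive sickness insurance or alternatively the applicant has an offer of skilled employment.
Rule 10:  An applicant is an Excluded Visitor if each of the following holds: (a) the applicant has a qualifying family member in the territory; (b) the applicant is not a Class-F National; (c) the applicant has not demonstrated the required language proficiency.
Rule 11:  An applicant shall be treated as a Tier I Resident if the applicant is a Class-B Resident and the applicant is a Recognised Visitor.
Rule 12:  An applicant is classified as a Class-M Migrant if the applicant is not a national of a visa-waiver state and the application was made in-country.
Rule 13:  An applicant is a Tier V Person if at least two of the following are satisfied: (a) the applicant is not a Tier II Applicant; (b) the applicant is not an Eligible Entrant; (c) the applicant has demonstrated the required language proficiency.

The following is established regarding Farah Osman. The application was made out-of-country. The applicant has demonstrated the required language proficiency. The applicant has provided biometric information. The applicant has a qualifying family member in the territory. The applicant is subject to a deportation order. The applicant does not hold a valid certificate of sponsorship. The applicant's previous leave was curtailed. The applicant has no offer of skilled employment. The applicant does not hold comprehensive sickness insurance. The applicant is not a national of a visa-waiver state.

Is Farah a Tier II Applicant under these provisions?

rule 9 — Class-F National: [the applicant holds comprehensive sickness insurance? no] OR [the applicant has an offer of skilled employment? no] → not satisfied.
rule 10 — Excluded Visitor: [the applicant has a qualifying family member in the territory? yes] AND [not a Class-F National (rule 9)? yes] AND [the applicant has not demonstrated the required language proficiency? no] → not satisfied.
rule 5 — Tier II Applicant: [Excluded Visitor (rule 10)? no] OR [the applicant is a national of a visa-waiver state? no] → not satisfied.

No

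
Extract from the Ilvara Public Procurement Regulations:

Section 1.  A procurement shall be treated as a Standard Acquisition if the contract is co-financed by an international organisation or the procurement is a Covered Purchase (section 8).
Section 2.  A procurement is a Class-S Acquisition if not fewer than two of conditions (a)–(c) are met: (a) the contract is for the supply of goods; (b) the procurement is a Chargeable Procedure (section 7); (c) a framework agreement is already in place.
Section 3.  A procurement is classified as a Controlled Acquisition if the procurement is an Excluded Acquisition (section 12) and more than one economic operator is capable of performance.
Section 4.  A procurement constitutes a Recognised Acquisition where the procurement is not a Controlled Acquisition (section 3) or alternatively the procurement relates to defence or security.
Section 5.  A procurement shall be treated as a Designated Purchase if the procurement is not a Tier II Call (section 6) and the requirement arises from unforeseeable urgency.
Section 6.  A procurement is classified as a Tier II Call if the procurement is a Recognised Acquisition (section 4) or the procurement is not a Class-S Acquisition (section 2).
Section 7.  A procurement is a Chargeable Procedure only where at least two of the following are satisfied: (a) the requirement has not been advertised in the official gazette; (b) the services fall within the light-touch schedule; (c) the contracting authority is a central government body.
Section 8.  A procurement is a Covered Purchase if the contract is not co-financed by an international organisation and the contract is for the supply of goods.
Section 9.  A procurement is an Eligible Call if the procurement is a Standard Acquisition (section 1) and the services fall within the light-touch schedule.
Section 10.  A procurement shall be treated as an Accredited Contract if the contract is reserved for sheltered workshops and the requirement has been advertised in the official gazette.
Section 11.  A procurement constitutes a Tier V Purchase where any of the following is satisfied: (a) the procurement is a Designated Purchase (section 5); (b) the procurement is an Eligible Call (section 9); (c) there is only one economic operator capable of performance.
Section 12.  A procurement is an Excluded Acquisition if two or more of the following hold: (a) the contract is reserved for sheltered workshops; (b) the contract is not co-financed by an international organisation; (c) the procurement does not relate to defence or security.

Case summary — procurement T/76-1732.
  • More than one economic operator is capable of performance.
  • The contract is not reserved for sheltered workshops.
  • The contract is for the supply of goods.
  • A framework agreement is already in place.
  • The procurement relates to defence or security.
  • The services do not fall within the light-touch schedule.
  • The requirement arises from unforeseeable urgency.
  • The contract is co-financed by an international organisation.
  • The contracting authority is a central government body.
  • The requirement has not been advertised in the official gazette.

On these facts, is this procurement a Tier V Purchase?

section 12 — Excluded Acquisition: the contract is reserved for sheltered workshops? no; the contract is not co-financed by an international organisation? no; the procurement does not relate to defence or security? no — 0 of 3 hold (need ≥2) → not satisfied.
section 3 — Controlled Acquisition: [Excluded Acquisition (section 12)? no] AND [more than one economic operator is capable of performance? yes] → not satisfied.
section 4 — Recognised Acquisition: [not a Controlled Acquisition (section 3)? yes] OR [the procurement relates to defence or security? yes] → satisfied.
section 7 — Chargeable Procedure: the requirement has not been advertised in the official gazette? yes; the services fall within the light-touch schedule? no; the contracting authority is a central government body? yes — 2 of 3 hold (need ≥2) → satisfied.
section 2 — Class-S Acquisition: the contract is for the supply of goods? yes; Chargeable Procedure (section 7)? yes; a framework agreement is already in place? yes — 3 of 3 hold (need ≥2) → satisfied.
section 6 — Tier II Call: [Recognised Acquisition (section 4)? yes] OR [not a Class-S Acquisition (section 2)? no] → satisfied.
section 5 — Designated Purchase: [not a Tier II Call (section 6)? no] AND [the requirement arises from unforeseeable urgency? yes] → not satisfied.
section 8 — Covered Purchase: [the contract is not co-financed by an international organisation? no] AND [the contract is for the supply of goods? yes] → not satisfied.
section 1 — Standard Acquisition: [the contract is co-financed by an international organisation? yes] OR [Covered Purchase (section 8)? no] → satisfied.
section 9 — Eligible Call: [Standard Acquisition (section 1)? yes] AND [the services fall within the light-touch schedule? no] → not satisfied.
section 11 — Tier V Purchase: [Designated Purchase (section 5)? no] OR [Eligible Call (section 9)? no] OR [there is only one economic operator capable of performance? no] → not satisfied.

No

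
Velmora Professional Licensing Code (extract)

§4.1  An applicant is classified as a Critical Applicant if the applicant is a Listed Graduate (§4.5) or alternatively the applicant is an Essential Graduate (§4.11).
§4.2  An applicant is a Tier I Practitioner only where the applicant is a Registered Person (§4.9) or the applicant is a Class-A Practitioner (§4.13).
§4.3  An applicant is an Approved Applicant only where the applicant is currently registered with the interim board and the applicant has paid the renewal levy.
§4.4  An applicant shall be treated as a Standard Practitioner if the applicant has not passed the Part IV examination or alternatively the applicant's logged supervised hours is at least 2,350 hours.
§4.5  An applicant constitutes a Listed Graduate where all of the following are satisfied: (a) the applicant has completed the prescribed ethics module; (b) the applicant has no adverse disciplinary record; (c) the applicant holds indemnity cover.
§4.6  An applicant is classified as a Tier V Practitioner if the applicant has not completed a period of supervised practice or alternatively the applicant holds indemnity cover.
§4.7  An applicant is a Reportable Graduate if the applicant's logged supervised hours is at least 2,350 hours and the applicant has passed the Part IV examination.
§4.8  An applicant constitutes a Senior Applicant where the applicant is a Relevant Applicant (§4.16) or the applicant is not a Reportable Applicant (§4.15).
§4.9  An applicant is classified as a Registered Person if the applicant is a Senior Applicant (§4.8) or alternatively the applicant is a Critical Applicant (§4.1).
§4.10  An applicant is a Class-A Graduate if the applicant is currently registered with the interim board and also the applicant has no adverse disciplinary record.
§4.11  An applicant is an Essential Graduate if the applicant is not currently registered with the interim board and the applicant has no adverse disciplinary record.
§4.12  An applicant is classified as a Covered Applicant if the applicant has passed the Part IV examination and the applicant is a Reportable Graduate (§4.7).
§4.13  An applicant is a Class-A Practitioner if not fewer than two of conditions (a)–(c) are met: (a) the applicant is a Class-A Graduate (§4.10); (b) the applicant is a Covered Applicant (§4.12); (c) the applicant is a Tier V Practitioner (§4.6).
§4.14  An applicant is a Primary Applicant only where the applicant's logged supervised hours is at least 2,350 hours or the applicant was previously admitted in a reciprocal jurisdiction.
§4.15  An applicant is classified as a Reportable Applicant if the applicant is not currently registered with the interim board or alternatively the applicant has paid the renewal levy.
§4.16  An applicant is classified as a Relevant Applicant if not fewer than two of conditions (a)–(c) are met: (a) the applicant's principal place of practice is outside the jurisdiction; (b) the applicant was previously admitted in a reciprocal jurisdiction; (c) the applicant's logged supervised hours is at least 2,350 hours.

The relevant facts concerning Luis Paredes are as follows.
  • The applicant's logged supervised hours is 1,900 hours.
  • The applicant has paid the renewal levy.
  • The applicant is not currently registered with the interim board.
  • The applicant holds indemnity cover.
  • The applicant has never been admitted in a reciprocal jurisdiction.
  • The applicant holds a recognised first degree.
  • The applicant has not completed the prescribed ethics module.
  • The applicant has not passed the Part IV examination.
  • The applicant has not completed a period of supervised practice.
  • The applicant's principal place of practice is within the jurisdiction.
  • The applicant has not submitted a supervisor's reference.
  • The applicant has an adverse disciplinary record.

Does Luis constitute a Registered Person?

No

§4.16 — Relevant Applicant: the applicant's principal place of practice is outside the jurisdiction? no; the applicant was previously admitted in a reciprocal jurisdiction? no; applicant's logged supervised hours: 1,900 hours ≥ 2,350 hours? no — 0 of 3 hold (need ≥2) → not satisfied.
§4.15 — Reportable Applicant: [the applicant is not currently registered with the interim board? yes] OR [the applicant has paid the renewal levy? yes] → satisfied.
§4.8 — Senior Applicant: [Relevant Applicant (§4.16)? no] OR [not a Reportable Applicant (§4.15)? no] → not satisfied.
§4.5 — Listed Graduate: [the applicant has completed the prescribed ethics module? no] AND [the applicant has no adverse disciplinary record? no] AND [the applicant holds indemnity cover? yes] → not satisfied.
§4.11 — Essential Graduate: [the applicant is not currently registered with the interim board? yes] AND [the applicant has no adverse disciplinary record? no] → not satisfied.
§4.1 — Critical Applicant: [Listed Graduate (§4.5)? no] OR [Essential Graduate (§4.11)? no] → not satisfied.
§4.9 — Registered Person: [Senior Applicant (§4.8)? no] OR [Critical Applicant (§4.1)? no] → not satisfied.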